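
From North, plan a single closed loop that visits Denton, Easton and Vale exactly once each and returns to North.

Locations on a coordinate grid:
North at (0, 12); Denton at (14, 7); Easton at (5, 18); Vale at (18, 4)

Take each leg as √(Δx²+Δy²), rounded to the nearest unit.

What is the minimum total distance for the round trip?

North - Denton - Easton - Vale - North: 15+14+19+20 = 68
North - Denton - Vale - Easton - North: 15+5+19+8 = 47
North - Easton - Denton - Vale - North: 8+14+5+20 = 47
The minimum is 47.
One optimal route: North → Denton → Vale → Easton → North (or its reverse).

Shortest round trip = 47.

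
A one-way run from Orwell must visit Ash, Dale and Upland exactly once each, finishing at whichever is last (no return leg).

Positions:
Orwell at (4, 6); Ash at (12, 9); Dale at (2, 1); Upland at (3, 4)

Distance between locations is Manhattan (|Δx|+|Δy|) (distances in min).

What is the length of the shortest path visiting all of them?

25 min — the minimum one-way total.

There are 3! = 6 possible orderings.
Orwell → Ash → Dale → Upland: 11+18+4 = 33
Orwell → Ash → Upland → Dale: 11+14+4 = 29
Orwell → Dale → Ash → Upland: 7+18+14 = 39
Orwell → Dale → Upland → Ash: 7+4+14 = 25
Orwell → Upland → Ash → Dale: 3+14+18 = 35
Orwell → Upland → Dale → Ash: 3+4+18 = 25
The minimum is 25.
One shortest path: Orwell → Dale → Upland → Ash.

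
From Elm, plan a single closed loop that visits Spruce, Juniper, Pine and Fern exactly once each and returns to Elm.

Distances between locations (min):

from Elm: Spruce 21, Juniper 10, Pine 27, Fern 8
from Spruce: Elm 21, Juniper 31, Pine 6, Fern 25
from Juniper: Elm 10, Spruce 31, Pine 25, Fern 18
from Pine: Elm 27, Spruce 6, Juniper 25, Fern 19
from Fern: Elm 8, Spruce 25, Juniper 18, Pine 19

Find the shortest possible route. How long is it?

74 min — the shortest possible round trip.

There are 12 distinct closed tours to check (reversals are equivalent).
Elm → Spruce → Juniper → Pine → Fern → Elm: 21+31+25+19+8 = 104
Elm → Spruce → Juniper → Fern → Pine → Elm: 21+31+18+19+27 = 116
Elm → Spruce → Pine → Juniper → Fern → Elm: 21+6+25+18+8 = 78
Elm → Spruce → Pine → Fern → Juniper → Elm: 21+6+19+18+10 = 74
Elm → Spruce → Fern → Juniper → Pine → Elm: 21+25+18+25+27 = 116
Elm → Spruce → Fern → Pine → Juniper → Elm: 21+25+19+25+10 = 100
Elm → Juniper → Spruce → Pine → Fern → Elm: 10+31+6+19+8 = 74
Elm → Juniper → Spruce → Fern → Pine → Elm: 10+31+25+19+27 = 112
Elm → Juniper → Pine → Spruce → Fern → Elm: 10+25+6+25+8 = 74
Elm → Juniper → Fern → Spruce → Pine → Elm: 10+18+25+6+27 = 86
Elm → Pine → Spruce → Juniper → Fern → Elm: 27+6+31+18+8 = 90
Elm → Pine → Juniper → Spruce → Fern → Elm: 27+25+31+25+8 = 116
The minimum is 74.
One optimal route: Elm → Spruce → Pine → Fern → Juniper → Elm (or its reverse).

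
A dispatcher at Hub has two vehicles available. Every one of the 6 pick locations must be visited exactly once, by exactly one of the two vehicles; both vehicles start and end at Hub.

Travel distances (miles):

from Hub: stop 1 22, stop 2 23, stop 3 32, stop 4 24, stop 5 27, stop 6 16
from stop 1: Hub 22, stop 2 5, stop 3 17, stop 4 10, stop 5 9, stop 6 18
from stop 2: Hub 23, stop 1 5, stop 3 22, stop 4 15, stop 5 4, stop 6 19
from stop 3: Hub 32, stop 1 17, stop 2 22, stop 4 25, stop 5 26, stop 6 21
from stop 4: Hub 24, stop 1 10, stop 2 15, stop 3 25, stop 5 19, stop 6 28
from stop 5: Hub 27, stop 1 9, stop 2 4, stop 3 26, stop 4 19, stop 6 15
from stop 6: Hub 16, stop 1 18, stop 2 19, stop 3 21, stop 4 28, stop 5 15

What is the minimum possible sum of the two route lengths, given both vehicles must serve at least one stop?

Try each way of splitting the stops between the two vehicles (each non-empty) and, for each split, find the best tour for each vehicle:
  {stop 1} + {stop 2, stop 3, stop 4, stop 5, stop 6}: 44 + 106 = 150
  {stop 2} + {stop 1, stop 3, stop 4, stop 5, stop 6}: 46 + 106 = 152
  {stop 1, stop 2} + {stop 3, stop 4, stop 5, stop 6}: 50 + 106 = 156
  {stop 3} + {stop 1, stop 2, stop 4, stop 5, stop 6}: 64 + 74 = 138
  {stop 1, stop 3} + {stop 2, stop 4, stop 5, stop 6}: 71 + 74 = 145
  {stop 2, stop 3} + {stop 1, stop 4, stop 5, stop 6}: 77 + 74 = 151
  … (31 splits in total)
  {stop 1, stop 2, stop 3, stop 4, stop 5} + {stop 6}: 101 + 32 = 133  ← best
Best: vehicle 1 Hub → stop 3 → stop 1 → stop 2 → stop 5 → stop 4 → Hub = 101; vehicle 2 Hub → stop 6 → Hub = 32; combined 133.

133 miles — the smallest possible combined total.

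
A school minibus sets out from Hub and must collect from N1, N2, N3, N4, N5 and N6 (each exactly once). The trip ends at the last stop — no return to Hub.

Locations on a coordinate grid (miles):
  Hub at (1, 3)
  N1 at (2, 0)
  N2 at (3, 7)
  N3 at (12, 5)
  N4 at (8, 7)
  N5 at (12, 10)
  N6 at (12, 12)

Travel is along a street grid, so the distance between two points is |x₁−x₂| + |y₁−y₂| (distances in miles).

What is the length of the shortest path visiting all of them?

There are 6! = 720 possible orderings.
Hub - N1 - N2 - N3 - N4 - N5 - N6: 4+8+11+6+7+2 = 38
Hub - N1 - N2 - N3 - N4 - N6 - N5: 4+8+11+6+9+2 = 40
Hub - N1 - N2 - N3 - N5 - N4 - N6: 4+8+11+5+7+9 = 44
Hub - N1 - N2 - N3 - N5 - N6 - N4: 4+8+11+5+2+9 = 39
Hub - N1 - N2 - N3 - N6 - N4 - N5: 4+8+11+7+9+7 = 46
Hub - N1 - N2 - N3 - N6 - N5 - N4: 4+8+11+7+2+7 = 39
Hub - N1 - N2 - N4 - N3 - N5 - N6: 4+8+5+6+5+2 = 30
Hub - N1 - N2 - N4 - N3 - N6 - N5: 4+8+5+6+7+2 = 32
… (712 more)
The minimum is 30.
One shortest path: Hub → N1 → N2 → N4 → N3 → N5 → N6.

30 miles — the minimum one-way total.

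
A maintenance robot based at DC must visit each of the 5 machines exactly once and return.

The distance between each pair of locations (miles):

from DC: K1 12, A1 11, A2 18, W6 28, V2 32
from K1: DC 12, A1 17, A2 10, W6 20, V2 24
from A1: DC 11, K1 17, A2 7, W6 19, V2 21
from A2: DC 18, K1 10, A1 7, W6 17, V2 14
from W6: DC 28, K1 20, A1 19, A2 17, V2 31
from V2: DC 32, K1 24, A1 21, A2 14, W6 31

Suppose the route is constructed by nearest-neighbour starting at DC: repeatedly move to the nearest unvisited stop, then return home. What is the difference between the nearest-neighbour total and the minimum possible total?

Excess over optimum: 16 miles.

DC: A1=11, K1=12, A2=18, W6=28, V2=32 ⇒ A1
A1: A2=7, K1=17, W6=19, V2=21 ⇒ A2
A2: K1=10, V2=14, W6=17 ⇒ K1
K1: W6=20, V2=24 ⇒ W6
W6: V2=31 ⇒ V2
NN route DC → A1 → A2 → K1 → W6 → V2 → DC costs 111.
Optimal: DC → K1 → W6 → A2 → V2 → A1 → DC costs 95 (by enumerating all 60 distinct tours).
Excess = 111 − 95 = 16.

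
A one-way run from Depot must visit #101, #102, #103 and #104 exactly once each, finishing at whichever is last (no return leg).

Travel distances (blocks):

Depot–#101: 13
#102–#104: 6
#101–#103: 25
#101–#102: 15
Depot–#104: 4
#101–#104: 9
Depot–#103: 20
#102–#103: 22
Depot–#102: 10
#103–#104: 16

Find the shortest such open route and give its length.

There are 4! = 24 possible orderings.
Depot → #101 → #102 → #103 → #104: 13+15+22+16 = 66
Depot → #101 → #102 → #104 → #103: 13+15+6+16 = 50
Depot → #101 → #103 → #102 → #104: 13+25+22+6 = 66
Depot → #101 → #103 → #104 → #102: 13+25+16+6 = 60
Depot → #101 → #104 → #102 → #103: 13+9+6+22 = 50
Depot → #101 → #104 → #103 → #102: 13+9+16+22 = 60
Depot → #102 → #101 → #103 → #104: 10+15+25+16 = 66
Depot → #102 → #101 → #104 → #103: 10+15+9+16 = 50
Depot → #102 → #103 → #101 → #104: 10+22+25+9 = 66
Depot → #102 → #103 → #104 → #101: 10+22+16+9 = 57
Depot → #102 → #104 → #101 → #103: 10+6+9+25 = 50
Depot → #102 → #104 → #103 → #101: 10+6+16+25 = 57
Depot → #103 → #101 → #102 → #104: 20+25+15+6 = 66
Depot → #103 → #101 → #104 → #102: 20+25+9+6 = 60
… (10 more)
The minimum is 50.
One shortest path: Depot → #101 → #102 → #104 → #103.

50 blocks — the minimum one-way total.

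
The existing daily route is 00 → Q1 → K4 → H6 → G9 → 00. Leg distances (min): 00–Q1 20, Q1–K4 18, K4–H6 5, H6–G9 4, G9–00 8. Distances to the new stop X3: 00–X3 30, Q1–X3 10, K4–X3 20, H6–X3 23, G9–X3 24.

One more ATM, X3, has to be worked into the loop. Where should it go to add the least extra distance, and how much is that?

Adding 12 min by placing X3 on the Q1–K4 leg.

Insertion cost between consecutive stops i–j is d(i,X3) + d(X3,j) − d(i,j):
  between 00 and Q1: 30 + 10 − 20 = 20
  between Q1 and K4: 10 + 20 − 18 = 12
  between K4 and H6: 20 + 23 − 5 = 38
  between H6 and G9: 23 + 24 − 4 = 43
  between G9 and 00: 24 + 30 − 8 = 46
Cheapest insertion is between Q1 and K4, adding 12.
New total = 55 + 12 = 67.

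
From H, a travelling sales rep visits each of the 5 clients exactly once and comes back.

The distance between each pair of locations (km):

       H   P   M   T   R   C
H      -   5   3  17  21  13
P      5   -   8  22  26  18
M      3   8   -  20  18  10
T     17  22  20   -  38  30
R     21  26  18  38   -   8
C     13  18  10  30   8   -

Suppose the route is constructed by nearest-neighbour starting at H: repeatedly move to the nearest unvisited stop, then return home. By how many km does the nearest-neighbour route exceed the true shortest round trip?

Excess over optimum: 6 km.

From H: M=3, P=5, C=13, T=17, R=21 → choose M (3).
From M: P=8, C=10, R=18, T=20 → choose P (8).
From P: C=18, T=22, R=26 → choose C (18).
From C: R=8, T=30 → choose R (8).
From R: T=38 → choose T (38).
NN route H → M → P → C → R → T → H costs 92.
Optimal: H → P → M → R → C → T → H costs 86 (by enumerating all 60 distinct tours).
Excess = 92 − 86 = 6.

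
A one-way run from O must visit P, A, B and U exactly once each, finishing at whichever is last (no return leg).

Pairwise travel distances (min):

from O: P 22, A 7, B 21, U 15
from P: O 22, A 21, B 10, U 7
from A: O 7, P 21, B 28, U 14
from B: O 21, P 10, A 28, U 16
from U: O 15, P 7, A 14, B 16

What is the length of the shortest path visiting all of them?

There are 4! = 24 possible orderings.
O - P - A - B - U: 22+21+28+16 = 87
O - P - A - U - B: 22+21+14+16 = 73
O - P - B - A - U: 22+10+28+14 = 74
O - P - B - U - A: 22+10+16+14 = 62
O - P - U - A - B: 22+7+14+28 = 71
O - P - U - B - A: 22+7+16+28 = 73
O - A - P - B - U: 7+21+10+16 = 54
O - A - P - U - B: 7+21+7+16 = 51
O - A - B - P - U: 7+28+10+7 = 52
O - A - B - U - P: 7+28+16+7 = 58
O - A - U - P - B: 7+14+7+10 = 38
O - A - U - B - P: 7+14+16+10 = 47
O - B - P - A - U: 21+10+21+14 = 66
O - B - P - U - A: 21+10+7+14 = 52
… (10 more)
The minimum is 38.
One shortest path: O → A → U → P → B.

Shortest open route: 38 min.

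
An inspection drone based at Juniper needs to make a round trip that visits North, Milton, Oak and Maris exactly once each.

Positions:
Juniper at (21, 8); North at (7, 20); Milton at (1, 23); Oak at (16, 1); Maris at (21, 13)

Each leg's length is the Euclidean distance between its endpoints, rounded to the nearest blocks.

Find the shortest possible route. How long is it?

Juniper → North → Milton → Oak → Maris → Juniper: 18+7+27+13+5 = 70
Juniper → North → Milton → Maris → Oak → Juniper: 18+7+22+13+9 = 69
Juniper → North → Oak → Milton → Maris → Juniper: 18+21+27+22+5 = 93
Juniper → North → Oak → Maris → Milton → Juniper: 18+21+13+22+25 = 99
Juniper → North → Maris → Milton → Oak → Juniper: 18+16+22+27+9 = 92
Juniper → North → Maris → Oak → Milton → Juniper: 18+16+13+27+25 = 99
Juniper → Milton → North → Oak → Maris → Juniper: 25+7+21+13+5 = 71
Juniper → Milton → North → Maris → Oak → Juniper: 25+7+16+13+9 = 70
Juniper → Milton → Oak → North → Maris → Juniper: 25+27+21+16+5 = 94
Juniper → Milton → Maris → North → Oak → Juniper: 25+22+16+21+9 = 93
Juniper → Oak → North → Milton → Maris → Juniper: 9+21+7+22+5 = 64
Juniper → Oak → Milton → North → Maris → Juniper: 9+27+7+16+5 = 64
The minimum is 64.
One optimal route: Juniper → Oak → North → Milton → Maris → Juniper (or its reverse).

Minimum total distance: 64 blocks.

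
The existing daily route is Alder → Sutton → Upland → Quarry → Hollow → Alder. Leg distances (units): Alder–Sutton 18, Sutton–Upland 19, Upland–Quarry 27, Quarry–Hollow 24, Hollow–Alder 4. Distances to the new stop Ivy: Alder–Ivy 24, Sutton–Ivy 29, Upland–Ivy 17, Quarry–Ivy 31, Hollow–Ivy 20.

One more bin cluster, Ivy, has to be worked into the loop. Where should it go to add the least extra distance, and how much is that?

Minimum extra distance: 21, inserting Ivy between Upland and Quarry.

Insertion cost between consecutive stops i–j is d(i,Ivy) + d(Ivy,j) − d(i,j):
  between Alder and Sutton: 24 + 29 − 18 = 35
  between Sutton and Upland: 29 + 17 − 19 = 27
  between Upland and Quarry: 17 + 31 − 27 = 21
  between Quarry and Hollow: 31 + 20 − 24 = 27
  between Hollow and Alder: 20 + 24 − 4 = 40
Cheapest insertion is between Upland and Quarry, adding 21.
New total = 92 + 21 = 113.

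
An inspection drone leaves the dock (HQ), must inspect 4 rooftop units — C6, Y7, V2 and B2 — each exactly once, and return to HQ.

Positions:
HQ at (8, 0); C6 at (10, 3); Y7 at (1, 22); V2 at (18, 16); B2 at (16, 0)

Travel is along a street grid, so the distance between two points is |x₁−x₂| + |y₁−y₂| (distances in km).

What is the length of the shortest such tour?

82 km — the shortest possible round trip.

With 4 stops there are 4!/2 = 12 distinct round trips (a route and its reverse cost the same).
HQ → C6 → Y7 → V2 → B2 → HQ: 5+28+23+18+8 = 82
HQ → C6 → Y7 → B2 → V2 → HQ: 5+28+37+18+26 = 114
HQ → C6 → V2 → Y7 → B2 → HQ: 5+21+23+37+8 = 94
HQ → C6 → V2 → B2 → Y7 → HQ: 5+21+18+37+29 = 110
HQ → C6 → B2 → Y7 → V2 → HQ: 5+9+37+23+26 = 100
HQ → C6 → B2 → V2 → Y7 → HQ: 5+9+18+23+29 = 84
HQ → Y7 → C6 → V2 → B2 → HQ: 29+28+21+18+8 = 104
HQ → Y7 → C6 → B2 → V2 → HQ: 29+28+9+18+26 = 110
HQ → Y7 → V2 → C6 → B2 → HQ: 29+23+21+9+8 = 90
HQ → Y7 → B2 → C6 → V2 → HQ: 29+37+9+21+26 = 122
HQ → V2 → C6 → Y7 → B2 → HQ: 26+21+28+37+8 = 120
HQ → V2 → Y7 → C6 → B2 → HQ: 26+23+28+9+8 = 94
The minimum is 82.
One optimal route: HQ → C6 → Y7 → V2 → B2 → HQ (or its reverse).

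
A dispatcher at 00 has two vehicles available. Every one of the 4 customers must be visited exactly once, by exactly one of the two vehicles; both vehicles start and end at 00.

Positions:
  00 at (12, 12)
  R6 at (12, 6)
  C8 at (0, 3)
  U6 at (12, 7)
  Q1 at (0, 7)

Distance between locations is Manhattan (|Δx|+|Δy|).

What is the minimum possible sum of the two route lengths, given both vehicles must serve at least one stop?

There are 2^3 − 1 = 7 ways to divide the 4 stops into two non-empty groups. For each, the best each vehicle can do is its own shortest tour through its group:
  {R6} + {C8, U6, Q1}: 12 + 42 = 54
  {C8} + {R6, U6, Q1}: 42 + 36 = 78
  {R6, C8} + {U6, Q1}: 42 + 34 = 76
  {U6} + {R6, C8, Q1}: 10 + 42 = 52
  {R6, U6} + {C8, Q1}: 12 + 42 = 54
  {C8, U6} + {R6, Q1}: 42 + 36 = 78
  … (7 splits in total)
Best: vehicle 1 00 → U6 → 00 = 10; vehicle 2 00 → R6 → C8 → Q1 → 00 = 42; combined 52.

52 — the smallest possible combined total.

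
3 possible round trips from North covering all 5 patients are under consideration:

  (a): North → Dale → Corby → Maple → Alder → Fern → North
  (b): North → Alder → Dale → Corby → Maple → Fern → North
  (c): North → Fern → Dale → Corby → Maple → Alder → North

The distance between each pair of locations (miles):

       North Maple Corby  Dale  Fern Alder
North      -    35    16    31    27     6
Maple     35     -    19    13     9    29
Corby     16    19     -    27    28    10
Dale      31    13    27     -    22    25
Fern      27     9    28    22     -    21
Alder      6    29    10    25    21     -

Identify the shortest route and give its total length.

Shortest is (b), total 113 miles.

(a): 31 + 27 + 19 + 29 + 21 + 27 = 154
(b): 6 + 25 + 27 + 19 + 9 + 27 = 113
(c): 27 + 22 + 27 + 19 + 29 + 6 = 130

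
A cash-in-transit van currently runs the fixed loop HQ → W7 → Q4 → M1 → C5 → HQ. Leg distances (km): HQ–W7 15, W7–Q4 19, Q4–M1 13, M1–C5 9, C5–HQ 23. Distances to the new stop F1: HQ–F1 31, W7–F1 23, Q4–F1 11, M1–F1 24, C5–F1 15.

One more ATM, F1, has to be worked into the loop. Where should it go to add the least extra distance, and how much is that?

Minimum extra distance: 15 km, inserting F1 between W7 and Q4.

Insertion cost between consecutive stops i–j is d(i,F1) + d(F1,j) − d(i,j):
  between HQ and W7: 31 + 23 − 15 = 39
  between W7 and Q4: 23 + 11 − 19 = 15
  between Q4 and M1: 11 + 24 − 13 = 22
  between M1 and C5: 24 + 15 − 9 = 30
  between C5 and HQ: 15 + 31 − 23 = 23
Cheapest insertion is between W7 and Q4, adding 15.
New total = 79 + 15 = 94.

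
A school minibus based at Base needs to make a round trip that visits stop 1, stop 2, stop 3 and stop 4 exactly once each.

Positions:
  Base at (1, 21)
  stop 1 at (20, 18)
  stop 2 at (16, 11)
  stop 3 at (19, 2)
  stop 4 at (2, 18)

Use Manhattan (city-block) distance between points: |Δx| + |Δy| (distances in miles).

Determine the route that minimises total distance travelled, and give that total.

Base→stop 1→stop 2→stop 3→stop 4→Base: 22+11+12+33+4 = 82
Base→stop 1→stop 2→stop 4→stop 3→Base: 22+11+21+33+37 = 124
Base→stop 1→stop 3→stop 2→stop 4→Base: 22+17+12+21+4 = 76
Base→stop 1→stop 3→stop 4→stop 2→Base: 22+17+33+21+25 = 118
Base→stop 1→stop 4→stop 2→stop 3→Base: 22+18+21+12+37 = 110
Base→stop 1→stop 4→stop 3→stop 2→Base: 22+18+33+12+25 = 110
Base→stop 2→stop 1→stop 3→stop 4→Base: 25+11+17+33+4 = 90
Base→stop 2→stop 1→stop 4→stop 3→Base: 25+11+18+33+37 = 124
Base→stop 2→stop 3→stop 1→stop 4→Base: 25+12+17+18+4 = 76
Base→stop 2→stop 4→stop 1→stop 3→Base: 25+21+18+17+37 = 118
Base→stop 3→stop 1→stop 2→stop 4→Base: 37+17+11+21+4 = 90
Base→stop 3→stop 2→stop 1→stop 4→Base: 37+12+11+18+4 = 82
The minimum is 76.
One optimal route: Base → stop 1 → stop 3 → stop 2 → stop 4 → Base (or its reverse).

Shortest round trip = 76 miles.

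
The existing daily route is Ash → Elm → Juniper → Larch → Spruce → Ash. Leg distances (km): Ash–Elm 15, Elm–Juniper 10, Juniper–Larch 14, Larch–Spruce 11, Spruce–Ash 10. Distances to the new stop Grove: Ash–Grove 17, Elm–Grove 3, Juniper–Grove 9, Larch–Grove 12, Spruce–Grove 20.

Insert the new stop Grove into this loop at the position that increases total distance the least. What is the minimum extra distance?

Insertion cost between consecutive stops i–j is d(i,Grove) + d(Grove,j) − d(i,j):
  between Ash and Elm: 17 + 3 − 15 = 5
  between Elm and Juniper: 3 + 9 − 10 = 2
  between Juniper and Larch: 9 + 12 − 14 = 7
  between Larch and Spruce: 12 + 20 − 11 = 21
  between Spruce and Ash: 20 + 17 − 10 = 27
Cheapest insertion is between Elm and Juniper, adding 2.
New total = 60 + 2 = 62.

+2 km — insert Grove between Elm and Juniper.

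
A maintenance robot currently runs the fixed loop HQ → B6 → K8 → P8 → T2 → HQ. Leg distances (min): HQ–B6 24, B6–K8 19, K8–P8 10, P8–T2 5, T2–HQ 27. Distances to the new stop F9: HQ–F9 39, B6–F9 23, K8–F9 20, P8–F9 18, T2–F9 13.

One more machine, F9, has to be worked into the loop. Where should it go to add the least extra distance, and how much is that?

Minimum extra distance: 24 min, inserting F9 between B6 and K8.

Insertion cost between consecutive stops i–j is d(i,F9) + d(F9,j) − d(i,j):
  between HQ and B6: 39 + 23 − 24 = 38
  between B6 and K8: 23 + 20 − 19 = 24
  between K8 and P8: 20 + 18 − 10 = 28
  between P8 and T2: 18 + 13 − 5 = 26
  between T2 and HQ: 13 + 39 − 27 = 25
Cheapest insertion is between B6 and K8, adding 24.
New total = 85 + 24 = 109.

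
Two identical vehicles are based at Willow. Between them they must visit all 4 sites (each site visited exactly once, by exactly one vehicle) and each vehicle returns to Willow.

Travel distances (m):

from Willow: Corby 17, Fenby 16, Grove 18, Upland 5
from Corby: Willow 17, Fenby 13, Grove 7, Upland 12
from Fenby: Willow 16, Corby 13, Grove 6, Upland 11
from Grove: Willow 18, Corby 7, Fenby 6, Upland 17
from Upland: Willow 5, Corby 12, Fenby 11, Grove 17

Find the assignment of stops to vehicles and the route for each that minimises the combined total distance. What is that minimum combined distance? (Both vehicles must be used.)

56 m — the smallest possible combined total.

Try each way of splitting the stops between the two vehicles (each non-empty) and, for each split, find the best tour for each vehicle:
  {Corby} + {Fenby, Grove, Upland}: 34 + 40 = 74
  {Fenby} + {Corby, Grove, Upland}: 32 + 42 = 74
  {Corby, Fenby} + {Grove, Upland}: 46 + 40 = 86
  {Grove} + {Corby, Fenby, Upland}: 36 + 46 = 82
  {Corby, Grove} + {Fenby, Upland}: 42 + 32 = 74
  {Fenby, Grove} + {Corby, Upland}: 40 + 34 = 74
  … (7 splits in total)
  {Corby, Fenby, Grove} + {Upland}: 46 + 10 = 56  ← best
Best: vehicle 1 Willow → Corby → Grove → Fenby → Willow = 46; vehicle 2 Willow → Upland → Willow = 10; combined 56.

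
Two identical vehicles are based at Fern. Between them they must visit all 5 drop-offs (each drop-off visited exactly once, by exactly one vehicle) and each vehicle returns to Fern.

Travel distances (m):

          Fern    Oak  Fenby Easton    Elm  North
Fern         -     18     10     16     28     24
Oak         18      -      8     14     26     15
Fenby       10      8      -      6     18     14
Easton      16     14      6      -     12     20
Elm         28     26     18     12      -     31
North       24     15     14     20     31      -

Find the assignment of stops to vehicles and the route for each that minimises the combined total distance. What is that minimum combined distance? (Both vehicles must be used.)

Check every non-empty split of the stops between the two vehicles; for each half take its own optimal tour:
  {Oak} + {Fenby, Easton, Elm, North}: 36 + 83 = 119
  {Fenby} + {Oak, Easton, Elm, North}: 20 + 92 = 112
  {Oak, Fenby} + {Easton, Elm, North}: 36 + 83 = 119
  {Easton} + {Oak, Fenby, Elm, North}: 32 + 92 = 124
  {Oak, Easton} + {Fenby, Elm, North}: 48 + 83 = 131
  {Fenby, Easton} + {Oak, Elm, North}: 32 + 92 = 124
  … (15 splits in total)
Best: vehicle 1 Fern → Fenby → Fern = 20; vehicle 2 Fern → Oak → North → Elm → Easton → Fern = 92; combined 112.

Minimum combined distance: 112 m.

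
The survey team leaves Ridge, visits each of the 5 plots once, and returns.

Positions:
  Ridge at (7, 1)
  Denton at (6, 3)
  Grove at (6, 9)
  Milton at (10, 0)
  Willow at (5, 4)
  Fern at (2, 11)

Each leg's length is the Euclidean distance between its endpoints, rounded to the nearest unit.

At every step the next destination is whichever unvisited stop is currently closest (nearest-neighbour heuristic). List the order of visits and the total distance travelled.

29 along Ridge → Denton → Willow → Grove → Fern → Milton → Ridge.

At Ridge the remaining stops are Denton 2, Milton 3, Willow 4, Grove 8, Fern 11; go to Denton.
At Denton the remaining stops are Willow 1, Milton 5, Grove 6, Fern 9; go to Willow.
At Willow the remaining stops are Grove 5, Milton 6, Fern 8; go to Grove.
At Grove the remaining stops are Fern 4, Milton 10; go to Fern.
At Fern the remaining stops are Milton 14; go to Milton.
Return Milton→Ridge: 3.
Total = 2 + 1 + 5 + 4 + 14 + 3 = 29.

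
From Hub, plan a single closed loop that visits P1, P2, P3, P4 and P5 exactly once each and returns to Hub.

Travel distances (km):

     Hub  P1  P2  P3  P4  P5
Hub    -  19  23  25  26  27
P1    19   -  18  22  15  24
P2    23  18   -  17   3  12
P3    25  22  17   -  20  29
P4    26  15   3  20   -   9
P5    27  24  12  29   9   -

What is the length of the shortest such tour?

Hub→P1→P2→P3→P4→P5→Hub: 19+18+17+20+9+27 = 110
Hub→P1→P2→P3→P5→P4→Hub: 19+18+17+29+9+26 = 118
Hub→P1→P2→P4→P3→P5→Hub: 19+18+3+20+29+27 = 116
Hub→P1→P2→P4→P5→P3→Hub: 19+18+3+9+29+25 = 103
Hub→P1→P2→P5→P3→P4→Hub: 19+18+12+29+20+26 = 124
Hub→P1→P2→P5→P4→P3→Hub: 19+18+12+9+20+25 = 103
Hub→P1→P3→P2→P4→P5→Hub: 19+22+17+3+9+27 = 97
Hub→P1→P3→P2→P5→P4→Hub: 19+22+17+12+9+26 = 105
Hub→P1→P3→P4→P2→P5→Hub: 19+22+20+3+12+27 = 103
Hub→P1→P3→P4→P5→P2→Hub: 19+22+20+9+12+23 = 105
Hub→P1→P3→P5→P2→P4→Hub: 19+22+29+12+3+26 = 111
Hub→P1→P3→P5→P4→P2→Hub: 19+22+29+9+3+23 = 105
Hub→P1→P4→P2→P3→P5→Hub: 19+15+3+17+29+27 = 110
Hub→P1→P4→P2→P5→P3→Hub: 19+15+3+12+29+25 = 103
… (46 more)
The minimum is 97.
One optimal route: Hub → P1 → P3 → P2 → P4 → P5 → Hub (or its reverse).

Minimum total distance: 97 km.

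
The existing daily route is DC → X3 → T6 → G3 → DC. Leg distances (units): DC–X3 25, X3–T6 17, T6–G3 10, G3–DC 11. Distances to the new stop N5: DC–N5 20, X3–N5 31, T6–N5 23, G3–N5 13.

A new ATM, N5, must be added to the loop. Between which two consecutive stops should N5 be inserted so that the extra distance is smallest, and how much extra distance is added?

Insertion cost between consecutive stops i–j is d(i,N5) + d(N5,j) − d(i,j):
  between DC and X3: 20 + 31 − 25 = 26
  between X3 and T6: 31 + 23 − 17 = 37
  between T6 and G3: 23 + 13 − 10 = 26
  between G3 and DC: 13 + 20 − 11 = 22
Cheapest insertion is between G3 and DC, adding 22.
New total = 63 + 22 = 85.

Minimum extra distance: 22, inserting N5 between G3 and DC.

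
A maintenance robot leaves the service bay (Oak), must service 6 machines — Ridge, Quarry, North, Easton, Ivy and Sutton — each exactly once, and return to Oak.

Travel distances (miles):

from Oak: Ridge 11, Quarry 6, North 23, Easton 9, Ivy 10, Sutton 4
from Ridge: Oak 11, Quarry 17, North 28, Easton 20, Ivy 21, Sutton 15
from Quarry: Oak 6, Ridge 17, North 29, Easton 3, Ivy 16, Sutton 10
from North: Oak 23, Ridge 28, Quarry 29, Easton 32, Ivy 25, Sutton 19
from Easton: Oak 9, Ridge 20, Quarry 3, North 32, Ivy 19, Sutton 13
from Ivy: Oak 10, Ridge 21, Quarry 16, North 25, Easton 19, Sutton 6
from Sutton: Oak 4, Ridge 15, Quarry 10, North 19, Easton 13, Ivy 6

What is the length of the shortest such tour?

92 miles — the shortest possible round trip.

There are 360 distinct closed tours to check (reversals are equivalent).
Oak→Ridge→Quarry→North→Easton→Ivy→Sutton→Oak: 11+17+29+32+19+6+4 = 118
Oak→Ridge→Quarry→North→Easton→Sutton→Ivy→Oak: 11+17+29+32+13+6+10 = 118
Oak→Ridge→Quarry→North→Ivy→Easton→Sutton→Oak: 11+17+29+25+19+13+4 = 118
Oak→Ridge→Quarry→North→Ivy→Sutton→Easton→Oak: 11+17+29+25+6+13+9 = 110
Oak→Ridge→Quarry→North→Sutton→Easton→Ivy→Oak: 11+17+29+19+13+19+10 = 118
Oak→Ridge→Quarry→North→Sutton→Ivy→Easton→Oak: 11+17+29+19+6+19+9 = 110
Oak→Ridge→Quarry→Easton→North→Ivy→Sutton→Oak: 11+17+3+32+25+6+4 = 98
Oak→Ridge→Quarry→Easton→North→Sutton→Ivy→Oak: 11+17+3+32+19+6+10 = 98
… (352 more)
Oak→Ridge→North→Ivy→Sutton→Quarry→Easton→Oak: 11+28+25+6+10+3+9 = 92  ← best
The minimum is 92.
One optimal route: Oak → Ridge → North → Ivy → Sutton → Quarry → Easton → Oak (or its reverse).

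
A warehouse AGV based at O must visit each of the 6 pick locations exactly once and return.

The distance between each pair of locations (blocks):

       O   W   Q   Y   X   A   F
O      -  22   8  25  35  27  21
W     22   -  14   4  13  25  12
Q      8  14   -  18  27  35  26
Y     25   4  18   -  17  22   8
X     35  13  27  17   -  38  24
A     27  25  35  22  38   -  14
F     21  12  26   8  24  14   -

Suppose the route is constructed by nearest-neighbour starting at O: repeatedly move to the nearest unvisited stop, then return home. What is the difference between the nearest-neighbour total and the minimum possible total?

O: Q=8, F=21, W=22, Y=25, A=27, X=35 ⇒ Q
Q: W=14, Y=18, F=26, X=27, A=35 ⇒ W
W: Y=4, F=12, X=13, A=25 ⇒ Y
Y: F=8, X=17, A=22 ⇒ F
F: A=14, X=24 ⇒ A
A: X=38 ⇒ X
NN route O → Q → W → Y → F → A → X → O costs 121.
Optimal: O → Q → W → X → Y → F → A → O costs 101 (by enumerating all 360 distinct tours).
Excess = 121 − 101 = 20.

20 blocks longer than the optimal tour.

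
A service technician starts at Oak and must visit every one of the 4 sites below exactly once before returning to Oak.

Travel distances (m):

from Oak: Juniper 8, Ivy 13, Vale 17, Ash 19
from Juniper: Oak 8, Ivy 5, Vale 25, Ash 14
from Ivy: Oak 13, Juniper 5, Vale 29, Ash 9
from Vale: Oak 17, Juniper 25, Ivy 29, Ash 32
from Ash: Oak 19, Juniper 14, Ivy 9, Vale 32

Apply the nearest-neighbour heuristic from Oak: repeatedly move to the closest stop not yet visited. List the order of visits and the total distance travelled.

71 m along Oak → Juniper → Ivy → Ash → Vale → Oak.

At Oak the remaining stops are Juniper 8, Ivy 13, Vale 17, Ash 19; go to Juniper.
At Juniper the remaining stops are Ivy 5, Ash 14, Vale 25; go to Ivy.
At Ivy the remaining stops are Ash 9, Vale 29; go to Ash.
At Ash the remaining stops are Vale 32; go to Vale.
Return Vale→Oak: 17.
Total = 8 + 5 + 9 + 32 + 17 = 71.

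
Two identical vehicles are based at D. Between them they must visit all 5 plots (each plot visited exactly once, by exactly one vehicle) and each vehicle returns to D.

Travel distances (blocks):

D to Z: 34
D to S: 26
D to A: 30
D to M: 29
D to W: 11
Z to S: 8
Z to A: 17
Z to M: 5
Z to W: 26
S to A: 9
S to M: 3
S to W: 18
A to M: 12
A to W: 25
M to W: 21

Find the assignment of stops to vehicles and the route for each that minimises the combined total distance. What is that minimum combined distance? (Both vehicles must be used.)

Try each way of splitting the stops between the two vehicles (each non-empty) and, for each split, find the best tour for each vehicle:
  {Z} + {S, A, M, W}: 68 + 74 = 142
  {S} + {Z, A, M, W}: 52 + 84 = 136
  {Z, S} + {A, M, W}: 68 + 74 = 142
  {A} + {Z, S, M, W}: 60 + 71 = 131
  {Z, A} + {S, M, W}: 81 + 61 = 142
  {S, A} + {Z, M, W}: 65 + 71 = 136
  … (15 splits in total)
  {Z, S, A, M} + {W}: 81 + 22 = 103  ← best
Best: vehicle 1 D → Z → M → S → A → D = 81; vehicle 2 D → W → D = 22; combined 103.

103 blocks — the smallest possible combined total.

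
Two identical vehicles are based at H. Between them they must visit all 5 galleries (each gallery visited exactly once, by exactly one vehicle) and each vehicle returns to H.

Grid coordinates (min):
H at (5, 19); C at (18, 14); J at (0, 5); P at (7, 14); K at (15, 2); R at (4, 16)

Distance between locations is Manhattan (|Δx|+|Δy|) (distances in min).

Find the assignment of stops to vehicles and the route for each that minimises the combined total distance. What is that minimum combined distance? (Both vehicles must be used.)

There are 2^4 − 1 = 15 ways to divide the 5 stops into two non-empty groups. For each, the best each vehicle can do is its own shortest tour through its group:
  {C} + {J, P, K, R}: 36 + 64 = 100
  {J} + {C, P, K, R}: 38 + 62 = 100
  {C, J} + {P, K, R}: 64 + 56 = 120
  {P} + {C, J, K, R}: 14 + 70 = 84
  {C, P} + {J, K, R}: 36 + 64 = 100
  {J, P} + {C, K, R}: 42 + 62 = 104
  … (15 splits in total)
  {C, J, P, K} + {R}: 70 + 8 = 78  ← best
Best: vehicle 1 H → J → K → C → P → H = 70; vehicle 2 H → R → H = 8; combined 78.

Minimum combined distance: 78 min.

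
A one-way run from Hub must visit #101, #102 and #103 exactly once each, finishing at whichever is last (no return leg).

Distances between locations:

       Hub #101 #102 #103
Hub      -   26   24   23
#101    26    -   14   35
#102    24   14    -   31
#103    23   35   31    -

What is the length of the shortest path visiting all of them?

There are 3! = 6 possible orderings.
Hub - #101 - #102 - #103: 26+14+31 = 71
Hub - #101 - #103 - #102: 26+35+31 = 92
Hub - #102 - #101 - #103: 24+14+35 = 73
Hub - #102 - #103 - #101: 24+31+35 = 90
Hub - #103 - #101 - #102: 23+35+14 = 72
Hub - #103 - #102 - #101: 23+31+14 = 68
The minimum is 68.
One shortest path: Hub → #103 → #102 → #101.

68 — the minimum one-way total.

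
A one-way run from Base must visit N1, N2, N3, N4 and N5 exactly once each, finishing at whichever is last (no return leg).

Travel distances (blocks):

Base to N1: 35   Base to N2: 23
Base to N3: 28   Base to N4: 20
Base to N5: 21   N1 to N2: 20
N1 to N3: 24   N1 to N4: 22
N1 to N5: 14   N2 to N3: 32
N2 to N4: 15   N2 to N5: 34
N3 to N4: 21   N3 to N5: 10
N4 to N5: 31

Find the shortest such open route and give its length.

Shortest open route: 79 blocks.

There are 5! = 120 possible orderings.
Base→N1→N2→N3→N4→N5: 35+20+32+21+31 = 139
Base→N1→N2→N3→N5→N4: 35+20+32+10+31 = 128
Base→N1→N2→N4→N3→N5: 35+20+15+21+10 = 101
Base→N1→N2→N4→N5→N3: 35+20+15+31+10 = 111
Base→N1→N2→N5→N3→N4: 35+20+34+10+21 = 120
Base→N1→N2→N5→N4→N3: 35+20+34+31+21 = 141
Base→N1→N3→N2→N4→N5: 35+24+32+15+31 = 137
Base→N1→N3→N2→N5→N4: 35+24+32+34+31 = 156
Base→N1→N3→N4→N2→N5: 35+24+21+15+34 = 129
Base→N1→N3→N4→N5→N2: 35+24+21+31+34 = 145
Base→N1→N3→N5→N2→N4: 35+24+10+34+15 = 118
Base→N1→N3→N5→N4→N2: 35+24+10+31+15 = 115
Base→N1→N4→N2→N3→N5: 35+22+15+32+10 = 114
Base→N1→N4→N2→N5→N3: 35+22+15+34+10 = 116
… (106 more)
Base→N4→N2→N1→N5→N3: 20+15+20+14+10 = 79  ← best
The minimum is 79.
One shortest path: Base → N4 → N2 → N1 → N5 → N3.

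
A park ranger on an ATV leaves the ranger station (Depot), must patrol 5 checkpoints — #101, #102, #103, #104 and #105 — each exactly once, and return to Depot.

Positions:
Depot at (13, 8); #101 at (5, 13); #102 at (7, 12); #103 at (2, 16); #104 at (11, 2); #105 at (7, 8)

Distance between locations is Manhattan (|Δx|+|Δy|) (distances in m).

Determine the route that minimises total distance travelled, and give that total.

50 m — the shortest possible round trip.

Depot → #101 → #102 → #103 → #104 → #105 → Depot: 13+3+9+23+10+6 = 64
Depot → #101 → #102 → #103 → #105 → #104 → Depot: 13+3+9+13+10+8 = 56
Depot → #101 → #102 → #104 → #103 → #105 → Depot: 13+3+14+23+13+6 = 72
Depot → #101 → #102 → #104 → #105 → #103 → Depot: 13+3+14+10+13+19 = 72
Depot → #101 → #102 → #105 → #103 → #104 → Depot: 13+3+4+13+23+8 = 64
Depot → #101 → #102 → #105 → #104 → #103 → Depot: 13+3+4+10+23+19 = 72
Depot → #101 → #103 → #102 → #104 → #105 → Depot: 13+6+9+14+10+6 = 58
Depot → #101 → #103 → #102 → #105 → #104 → Depot: 13+6+9+4+10+8 = 50
Depot → #101 → #103 → #104 → #102 → #105 → Depot: 13+6+23+14+4+6 = 66
Depot → #101 → #103 → #104 → #105 → #102 → Depot: 13+6+23+10+4+10 = 66
Depot → #101 → #103 → #105 → #102 → #104 → Depot: 13+6+13+4+14+8 = 58
Depot → #101 → #103 → #105 → #104 → #102 → Depot: 13+6+13+10+14+10 = 66
Depot → #101 → #104 → #102 → #103 → #105 → Depot: 13+17+14+9+13+6 = 72
Depot → #101 → #104 → #102 → #105 → #103 → Depot: 13+17+14+4+13+19 = 80
… (46 more)
The minimum is 50.
One optimal route: Depot → #101 → #103 → #102 → #105 → #104 → Depot (or its reverse).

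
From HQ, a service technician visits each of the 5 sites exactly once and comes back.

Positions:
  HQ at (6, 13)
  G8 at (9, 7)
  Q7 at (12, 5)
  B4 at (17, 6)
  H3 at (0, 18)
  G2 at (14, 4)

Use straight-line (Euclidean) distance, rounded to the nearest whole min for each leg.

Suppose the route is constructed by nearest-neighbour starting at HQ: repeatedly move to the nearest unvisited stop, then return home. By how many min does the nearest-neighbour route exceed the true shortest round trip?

HQ: G8=7, H3=8, Q7=10, G2=12, B4=13 ⇒ G8
G8: Q7=4, G2=6, B4=8, H3=14 ⇒ Q7
Q7: G2=2, B4=5, H3=18 ⇒ G2
G2: B4=4, H3=20 ⇒ B4
B4: H3=21 ⇒ H3
NN route HQ → G8 → Q7 → G2 → B4 → H3 → HQ costs 46.
Optimal: HQ → B4 → G2 → Q7 → G8 → H3 → HQ costs 45 (by enumerating all 60 distinct tours).
Excess = 46 − 45 = 1.

Excess over optimum: 1 min.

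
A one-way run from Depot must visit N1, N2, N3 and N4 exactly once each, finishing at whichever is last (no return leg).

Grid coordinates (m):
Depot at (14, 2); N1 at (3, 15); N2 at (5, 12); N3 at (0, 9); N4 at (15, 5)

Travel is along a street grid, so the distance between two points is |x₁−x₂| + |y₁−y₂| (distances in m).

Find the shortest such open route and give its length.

There are 4! = 24 possible orderings.
Depot - N1 - N2 - N3 - N4: 24+5+8+19 = 56
Depot - N1 - N2 - N4 - N3: 24+5+17+19 = 65
Depot - N1 - N3 - N2 - N4: 24+9+8+17 = 58
Depot - N1 - N3 - N4 - N2: 24+9+19+17 = 69
Depot - N1 - N4 - N2 - N3: 24+22+17+8 = 71
Depot - N1 - N4 - N3 - N2: 24+22+19+8 = 73
Depot - N2 - N1 - N3 - N4: 19+5+9+19 = 52
Depot - N2 - N1 - N4 - N3: 19+5+22+19 = 65
Depot - N2 - N3 - N1 - N4: 19+8+9+22 = 58
Depot - N2 - N3 - N4 - N1: 19+8+19+22 = 68
Depot - N2 - N4 - N1 - N3: 19+17+22+9 = 67
Depot - N2 - N4 - N3 - N1: 19+17+19+9 = 64
Depot - N3 - N1 - N2 - N4: 21+9+5+17 = 52
Depot - N3 - N1 - N4 - N2: 21+9+22+17 = 69
… (10 more)
Depot - N4 - N2 - N1 - N3: 4+17+5+9 = 35  ← best
The minimum is 35.
One shortest path: Depot → N4 → N2 → N1 → N3.

35 m — the minimum one-way total.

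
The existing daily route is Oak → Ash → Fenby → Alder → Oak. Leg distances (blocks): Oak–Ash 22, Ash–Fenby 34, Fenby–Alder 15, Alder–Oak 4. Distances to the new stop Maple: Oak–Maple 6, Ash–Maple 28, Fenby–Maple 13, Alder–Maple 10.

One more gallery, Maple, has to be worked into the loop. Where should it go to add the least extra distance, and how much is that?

Insertion cost between consecutive stops i–j is d(i,Maple) + d(Maple,j) − d(i,j):
  between Oak and Ash: 6 + 28 − 22 = 12
  between Ash and Fenby: 28 + 13 − 34 = 7
  between Fenby and Alder: 13 + 10 − 15 = 8
  between Alder and Oak: 10 + 6 − 4 = 12
Cheapest insertion is between Ash and Fenby, adding 7.
New total = 75 + 7 = 82.

Minimum extra distance: 7 blocks, inserting Maple between Ash and Fenby.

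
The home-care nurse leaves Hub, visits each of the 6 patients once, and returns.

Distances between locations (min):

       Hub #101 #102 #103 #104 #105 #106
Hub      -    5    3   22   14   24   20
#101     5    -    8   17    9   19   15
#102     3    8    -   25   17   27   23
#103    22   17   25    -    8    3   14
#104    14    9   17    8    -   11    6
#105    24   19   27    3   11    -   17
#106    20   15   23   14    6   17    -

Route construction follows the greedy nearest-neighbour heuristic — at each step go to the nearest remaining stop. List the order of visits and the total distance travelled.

67 min along Hub → #102 → #101 → #104 → #106 → #103 → #105 → Hub.

From Hub: distances to unvisited — #102=3, #101=5, #104=14, #106=20, #103=22, #105=24. Nearest is #102 (3).
From #102: distances to unvisited — #101=8, #104=17, #106=23, #103=25, #105=27. Nearest is #101 (8).
From #101: distances to unvisited — #104=9, #106=15, #103=17, #105=19. Nearest is #104 (9).
From #104: distances to unvisited — #106=6, #103=8, #105=11. Nearest is #106 (6).
From #106: distances to unvisited — #103=14, #105=17. Nearest is #103 (14).
From #103: distances to unvisited — #105=3. Nearest is #105 (3).
Return #105→Hub: 24.
Total = 3 + 8 + 9 + 6 + 14 + 3 + 24 = 67.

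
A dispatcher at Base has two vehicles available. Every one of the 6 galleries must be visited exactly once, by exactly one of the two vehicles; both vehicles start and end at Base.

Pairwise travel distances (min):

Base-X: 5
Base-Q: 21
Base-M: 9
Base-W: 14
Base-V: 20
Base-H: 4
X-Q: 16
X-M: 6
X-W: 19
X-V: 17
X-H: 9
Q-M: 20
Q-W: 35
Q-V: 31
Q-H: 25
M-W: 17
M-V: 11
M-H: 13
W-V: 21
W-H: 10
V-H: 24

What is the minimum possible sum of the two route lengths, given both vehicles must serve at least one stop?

Try each way of splitting the stops between the two vehicles (each non-empty) and, for each split, find the best tour for each vehicle:
  {X} + {Q, M, W, V, H}: 10 + 87 = 97
  {Q} + {X, M, W, V, H}: 42 + 57 = 99
  {X, Q} + {M, W, V, H}: 42 + 55 = 97
  {M} + {X, Q, W, V, H}: 18 + 87 = 105
  {X, M} + {Q, W, V, H}: 20 + 87 = 107
  {Q, M} + {X, W, V, H}: 50 + 57 = 107
  … (31 splits in total)
  {X, Q, M, W, V} + {H}: 87 + 8 = 95  ← best
Best: vehicle 1 Base → X → Q → M → V → W → Base = 87; vehicle 2 Base → H → Base = 8; combined 95.

Minimum combined distance: 95 min.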